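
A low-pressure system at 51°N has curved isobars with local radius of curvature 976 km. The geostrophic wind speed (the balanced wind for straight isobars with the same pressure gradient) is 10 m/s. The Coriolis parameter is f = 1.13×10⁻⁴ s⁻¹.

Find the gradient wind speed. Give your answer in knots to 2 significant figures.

18 knots

Around a low, centrifugal force acts outward with Coriolis, so pressure-gradient force balances both:
(1/ρ)|∂P/∂n| = fV + V²/R  →  V² + fR·V − fR·V_g = 0
With fR = 1.13×10⁻⁴ × 976×10³ m = 110 m/s:
V = [−fR + √((fR)² + 4 fR V_g)]/2 = [−110 + √(110² + 4×110×10)]/2 = 9.23 m/s
Subgeostrophic (V < V_g = 10 m/s), as expected around a low.
Converting: 9.23 m/s × 1.944 = 18 knots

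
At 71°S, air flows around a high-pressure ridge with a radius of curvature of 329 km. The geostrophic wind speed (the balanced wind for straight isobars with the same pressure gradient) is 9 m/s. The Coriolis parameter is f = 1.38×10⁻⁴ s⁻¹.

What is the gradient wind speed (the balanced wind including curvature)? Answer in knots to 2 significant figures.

24 knots

Around a high, pressure-gradient force acts outward with centrifugal, so Coriolis balances both:
fV = (1/ρ)|∂P/∂n| + V²/R  →  V² − fR·V + fR·V_g = 0
With fR = 1.38×10⁻⁴ × 329×10³ m = 45.4 m/s:
V = [fR − √((fR)² − 4 fR V_g)]/2 = [45.4 − √(45.4² − 4×45.4×9)]/2 = 12.4 m/s
Supergeostrophic (V > V_g = 9 m/s), as expected around a high.
Converting: 12.4 m/s × 1.944 = 24 knots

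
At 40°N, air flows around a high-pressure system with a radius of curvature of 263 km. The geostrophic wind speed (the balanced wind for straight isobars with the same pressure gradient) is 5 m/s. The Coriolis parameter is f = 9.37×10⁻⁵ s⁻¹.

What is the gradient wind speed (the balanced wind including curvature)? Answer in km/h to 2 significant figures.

Around a high, pressure-gradient force acts outward with centrifugal, so Coriolis balances both:
fV = (1/ρ)|∂P/∂n| + V²/R  →  V² − fR·V + fR·V_g = 0
With fR = 9.37×10⁻⁵ × 263×10³ m = 24.6 m/s:
V = [fR − √((fR)² − 4 fR V_g)]/2 = [24.6 − √(24.6² − 4×24.6×5)]/2 = 6.97 m/s
Supergeostrophic (V > V_g = 5 m/s), as expected around a high.
Converting: 6.97 m/s × 3.6 = 25 km/h

25 km/h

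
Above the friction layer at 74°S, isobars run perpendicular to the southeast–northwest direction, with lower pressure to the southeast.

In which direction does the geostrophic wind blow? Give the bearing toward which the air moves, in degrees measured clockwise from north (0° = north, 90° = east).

045°

The pressure-gradient force points toward the southeast (bearing 135°).
Geostrophic balance: in the Southern Hemisphere the Coriolis force deflects motion to the left, so the geostrophic wind blows 90° to the left of the pressure-gradient force (low pressure on the right).
Rotating 135° by 90° counterclockwise gives 045° — the wind blows toward the northeast.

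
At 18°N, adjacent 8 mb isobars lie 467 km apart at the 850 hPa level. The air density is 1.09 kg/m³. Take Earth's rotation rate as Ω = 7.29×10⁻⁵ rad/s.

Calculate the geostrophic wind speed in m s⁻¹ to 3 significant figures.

34.9 m s⁻¹

Coriolis parameter at 18°N:
f = 2Ω sin φ = 2 × 7.29×10⁻⁵ × sin 18° = 4.51×10⁻⁵ s⁻¹
Pressure gradient: |∂P/∂n| = 800 Pa / 467000 m = 1.71×10⁻³ Pa/m
Geostrophic balance (pressure-gradient force = Coriolis force):
V_g = (1/(fρ)) |∂P/∂n| = 1.71×10⁻³ / (4.51×10⁻⁵ × 1.09) = 34.9 m/s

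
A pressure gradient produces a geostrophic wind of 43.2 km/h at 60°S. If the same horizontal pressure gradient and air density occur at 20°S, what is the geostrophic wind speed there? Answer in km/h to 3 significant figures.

109 km/h

With the same pressure gradient and density, V_g ∝ 1/f ∝ 1/sin φ.
V₂ = V₁ · sin φ₁ / sin φ₂ = 43.2 × sin 60° / sin 20°
V₂ = 43.2 × 0.8660/0.3420 = 109 km/h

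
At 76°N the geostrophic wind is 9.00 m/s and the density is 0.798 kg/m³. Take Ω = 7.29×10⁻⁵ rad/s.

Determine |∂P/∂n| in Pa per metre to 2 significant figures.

Coriolis parameter at 76°N:
f = 2Ω sin φ = 2 × 7.29×10⁻⁵ × sin 76° = 1.41×10⁻⁴ s⁻¹
Geostrophic balance rearranged: |∂P/∂n| = f ρ V_g
|∂P/∂n| = 1.41×10⁻⁴ × 0.798 × 9.00 = 1.02×10⁻³ Pa/m

1.0×10⁻³ Pa/m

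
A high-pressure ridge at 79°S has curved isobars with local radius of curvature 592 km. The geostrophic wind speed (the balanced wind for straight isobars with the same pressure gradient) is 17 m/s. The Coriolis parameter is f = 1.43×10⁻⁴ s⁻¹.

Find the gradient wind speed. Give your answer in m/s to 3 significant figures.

23.6 m/s

Around a high, pressure-gradient force acts outward with centrifugal, so Coriolis balances both:
fV = (1/ρ)|∂P/∂n| + V²/R  →  V² − fR·V + fR·V_g = 0
With fR = 1.43×10⁻⁴ × 592×10³ m = 84.7 m/s:
V = [fR − √((fR)² − 4 fR V_g)]/2 = [84.7 − √(84.7² − 4×84.7×17)]/2 = 23.6 m/s
Supergeostrophic (V > V_g = 17 m/s), as expected around a high.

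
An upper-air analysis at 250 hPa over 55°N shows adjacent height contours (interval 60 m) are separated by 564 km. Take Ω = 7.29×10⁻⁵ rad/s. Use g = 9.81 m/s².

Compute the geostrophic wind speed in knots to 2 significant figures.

Coriolis parameter at 55°N:
f = 2Ω sin φ = 2 × 7.29×10⁻⁵ × sin 55° = 1.19×10⁻⁴ s⁻¹
Height gradient: |∂Z/∂n| = 60 m / 564000 m = 1.06×10⁻⁴
On a pressure surface, geostrophic balance gives V_g = (g/f)|∂Z/∂n|:
V_g = 9.81 × 1.06×10⁻⁴ / 1.19×10⁻⁴ = 8.74 m/s
Converting: 8.74 m/s × 1.944 = 17 knots

17 knots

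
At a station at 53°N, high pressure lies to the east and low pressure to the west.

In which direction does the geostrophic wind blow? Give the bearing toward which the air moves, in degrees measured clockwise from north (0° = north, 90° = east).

000°

The pressure-gradient force points toward the west (bearing 270°).
Geostrophic balance: in the Northern Hemisphere the Coriolis force deflects motion to the right, so the geostrophic wind blows 90° to the right of the pressure-gradient force (low pressure on the left).
Rotating 270° by 90° clockwise gives 000° — the wind blows toward the north.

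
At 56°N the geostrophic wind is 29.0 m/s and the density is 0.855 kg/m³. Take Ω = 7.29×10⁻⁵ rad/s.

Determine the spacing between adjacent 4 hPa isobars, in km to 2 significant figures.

Coriolis parameter at 56°N:
f = 2Ω sin φ = 2 × 7.29×10⁻⁵ × sin 56° = 1.21×10⁻⁴ s⁻¹
Geostrophic balance rearranged: |∂P/∂n| = f ρ V_g
|∂P/∂n| = 1.21×10⁻⁴ × 0.855 × 29.0 = 3.00×10⁻³ Pa/m
Isobar spacing: Δn = ΔP/|∂P/∂n| = 400 Pa / 3.00×10⁻³ Pa/m = 133464 m ≈ 130 km

130 km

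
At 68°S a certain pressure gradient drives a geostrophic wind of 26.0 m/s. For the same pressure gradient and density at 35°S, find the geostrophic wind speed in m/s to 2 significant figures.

With the same pressure gradient and density, V_g ∝ 1/f ∝ 1/sin φ.
V₂ = V₁ · sin φ₁ / sin φ₂ = 26.0 × sin 68° / sin 35°
V₂ = 26.0 × 0.9272/0.5736 = 42 m/s

42 m/s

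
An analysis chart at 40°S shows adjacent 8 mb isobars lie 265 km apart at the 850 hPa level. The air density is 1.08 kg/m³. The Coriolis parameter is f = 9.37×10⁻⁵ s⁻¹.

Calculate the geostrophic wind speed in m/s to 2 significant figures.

Pressure gradient: |∂P/∂n| = 800 Pa / 265000 m = 3.02×10⁻³ Pa/m
Geostrophic balance (pressure-gradient force = Coriolis force):
V_g = (1/(fρ)) |∂P/∂n| = 3.02×10⁻³ / (9.37×10⁻⁵ × 1.08) = 29.8 m/s

30 m/s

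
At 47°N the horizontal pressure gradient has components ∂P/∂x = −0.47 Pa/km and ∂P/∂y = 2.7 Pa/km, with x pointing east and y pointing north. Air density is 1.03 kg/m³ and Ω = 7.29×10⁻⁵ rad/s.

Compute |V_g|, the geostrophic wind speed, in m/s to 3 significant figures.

25.0 m/s

Coriolis parameter at 47°N:
f = 2Ω sin φ = 2 × 7.29×10⁻⁵ × sin 47° = 1.07×10⁻⁴ s⁻¹
Component geostrophic relations (x east, y north):
u_g = −(1/(fρ)) ∂P/∂y,  v_g = (1/(fρ)) ∂P/∂x
u_g = −(2.7×10⁻³)/(1.07×10⁻⁴ × 1.03) = −24.6 m/s;  v_g = (−0.47×10⁻³)/(1.07×10⁻⁴ × 1.03) = −4.28 m/s
|V_g| = √(u_g² + v_g²) = 25.0 m/s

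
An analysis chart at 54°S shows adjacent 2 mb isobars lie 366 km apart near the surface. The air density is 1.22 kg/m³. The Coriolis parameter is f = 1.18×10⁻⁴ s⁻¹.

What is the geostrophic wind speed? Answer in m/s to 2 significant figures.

Pressure gradient: |∂P/∂n| = 200 Pa / 366000 m = 5.46×10⁻⁴ Pa/m
Geostrophic balance (pressure-gradient force = Coriolis force):
V_g = (1/(fρ)) |∂P/∂n| = 5.46×10⁻⁴ / (1.18×10⁻⁴ × 1.22) = 3.80 m/s

3.8 m/s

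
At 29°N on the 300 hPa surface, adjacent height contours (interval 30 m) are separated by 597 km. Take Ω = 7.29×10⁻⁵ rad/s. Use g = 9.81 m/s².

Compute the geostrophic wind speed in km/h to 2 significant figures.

Coriolis parameter at 29°N:
f = 2Ω sin φ = 2 × 7.29×10⁻⁵ × sin 29° = 7.07×10⁻⁵ s⁻¹
Height gradient: |∂Z/∂n| = 30 m / 597000 m = 5.03×10⁻⁵
On a pressure surface, geostrophic balance gives V_g = (g/f)|∂Z/∂n|:
V_g = 9.81 × 5.03×10⁻⁵ / 7.07×10⁻⁵ = 6.97 m/s
Converting: 6.97 m/s × 3.6 = 25 km/h

25 km/h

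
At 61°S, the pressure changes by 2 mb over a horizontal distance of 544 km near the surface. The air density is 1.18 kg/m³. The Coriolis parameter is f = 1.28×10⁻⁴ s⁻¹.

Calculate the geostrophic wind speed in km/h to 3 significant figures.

8.76 km/h

Pressure gradient: |∂P/∂n| = 200 Pa / 544000 m = 3.68×10⁻⁴ Pa/m
Geostrophic balance (pressure-gradient force = Coriolis force):
V_g = (1/(fρ)) |∂P/∂n| = 3.68×10⁻⁴ / (1.28×10⁻⁴ × 1.18) = 2.43 m/s
Converting: 2.43 m/s × 3.6 = 8.76 km/h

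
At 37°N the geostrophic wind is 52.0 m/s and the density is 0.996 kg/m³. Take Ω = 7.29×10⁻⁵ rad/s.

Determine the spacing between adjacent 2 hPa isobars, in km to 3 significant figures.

44.0 km

Coriolis parameter at 37°N:
f = 2Ω sin φ = 2 × 7.29×10⁻⁵ × sin 37° = 8.77×10⁻⁵ s⁻¹
Geostrophic balance rearranged: |∂P/∂n| = f ρ V_g
|∂P/∂n| = 8.77×10⁻⁵ × 0.996 × 52.0 = 4.54×10⁻³ Pa/m
Isobar spacing: Δn = ΔP/|∂P/∂n| = 200 Pa / 4.54×10⁻³ Pa/m = 44010 m ≈ 44.0 km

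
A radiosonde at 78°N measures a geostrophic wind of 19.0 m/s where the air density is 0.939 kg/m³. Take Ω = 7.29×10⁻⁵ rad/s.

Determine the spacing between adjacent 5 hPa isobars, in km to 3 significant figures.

197 km

Coriolis parameter at 78°N:
f = 2Ω sin φ = 2 × 7.29×10⁻⁵ × sin 78° = 1.43×10⁻⁴ s⁻¹
Geostrophic balance rearranged: |∂P/∂n| = f ρ V_g
|∂P/∂n| = 1.43×10⁻⁴ × 0.939 × 19.0 = 2.54×10⁻³ Pa/m
Isobar spacing: Δn = ΔP/|∂P/∂n| = 500 Pa / 2.54×10⁻³ Pa/m = 196512 m ≈ 197 km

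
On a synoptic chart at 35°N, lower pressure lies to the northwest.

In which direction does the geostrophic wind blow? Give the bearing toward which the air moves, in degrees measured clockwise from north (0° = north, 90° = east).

The pressure-gradient force points toward the northwest (bearing 315°).
Geostrophic balance: in the Northern Hemisphere the Coriolis force deflects motion to the right, so the geostrophic wind blows 90° to the right of the pressure-gradient force (low pressure on the left).
Rotating 315° by 90° clockwise gives 045° — the wind blows toward the northeast.

045°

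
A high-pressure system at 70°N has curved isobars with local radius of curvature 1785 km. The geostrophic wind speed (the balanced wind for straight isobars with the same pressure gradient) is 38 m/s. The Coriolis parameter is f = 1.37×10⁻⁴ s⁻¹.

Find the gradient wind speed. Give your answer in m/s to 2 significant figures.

47 m/s

Around a high, pressure-gradient force acts outward with centrifugal, so Coriolis balances both:
fV = (1/ρ)|∂P/∂n| + V²/R  →  V² − fR·V + fR·V_g = 0
With fR = 1.37×10⁻⁴ × 1785×10³ m = 245 m/s:
V = [fR − √((fR)² − 4 fR V_g)]/2 = [245 − √(245² − 4×245×38)]/2 = 47.1 m/s
Supergeostrophic (V > V_g = 38 m/s), as expected around a high.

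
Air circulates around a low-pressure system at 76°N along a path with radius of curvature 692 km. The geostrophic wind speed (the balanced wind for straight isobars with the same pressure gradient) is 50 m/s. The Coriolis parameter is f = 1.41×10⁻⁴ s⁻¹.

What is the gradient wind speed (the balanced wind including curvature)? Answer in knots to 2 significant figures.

Around a low, centrifugal force acts outward with Coriolis, so pressure-gradient force balances both:
(1/ρ)|∂P/∂n| = fV + V²/R  →  V² + fR·V − fR·V_g = 0
With fR = 1.41×10⁻⁴ × 692×10³ m = 97.6 m/s:
V = [−fR + √((fR)² + 4 fR V_g)]/2 = [−97.6 + √(97.6² + 4×97.6×50)]/2 = 36.4 m/s
Subgeostrophic (V < V_g = 50 m/s), as expected around a low.
Converting: 36.4 m/s × 1.944 = 71 knots

71 knots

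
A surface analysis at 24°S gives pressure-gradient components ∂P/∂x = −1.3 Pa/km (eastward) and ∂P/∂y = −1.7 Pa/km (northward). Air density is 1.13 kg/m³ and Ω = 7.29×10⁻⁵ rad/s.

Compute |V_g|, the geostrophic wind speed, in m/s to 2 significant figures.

Coriolis parameter at 24°S:
f = 2Ω sin φ = 2 × 7.29×10⁻⁵ × sin 24° = 5.93×10⁻⁵ s⁻¹
In the Southern Hemisphere f is negative: f = −5.93×10⁻⁵ s⁻¹.
Component geostrophic relations (x east, y north):
u_g = −(1/(fρ)) ∂P/∂y,  v_g = (1/(fρ)) ∂P/∂x
u_g = −(−1.7×10⁻³)/(−5.93×10⁻⁵ × 1.13) = −25.4 m/s;  v_g = (−1.3×10⁻³)/(−5.93×10⁻⁵ × 1.13) = 19.4 m/s
|V_g| = √(u_g² + v_g²) = 31.9 m/s

32 m/s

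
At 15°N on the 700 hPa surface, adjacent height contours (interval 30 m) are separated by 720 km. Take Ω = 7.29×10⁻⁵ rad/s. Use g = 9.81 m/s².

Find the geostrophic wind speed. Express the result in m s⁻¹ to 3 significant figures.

Coriolis parameter at 15°N:
f = 2Ω sin φ = 2 × 7.29×10⁻⁵ × sin 15° = 3.77×10⁻⁵ s⁻¹
Height gradient: |∂Z/∂n| = 30 m / 720000 m = 4.17×10⁻⁵
On a pressure surface, geostrophic balance gives V_g = (g/f)|∂Z/∂n|:
V_g = 9.81 × 4.17×10⁻⁵ / 3.77×10⁻⁵ = 10.8 m/s

10.8 m s⁻¹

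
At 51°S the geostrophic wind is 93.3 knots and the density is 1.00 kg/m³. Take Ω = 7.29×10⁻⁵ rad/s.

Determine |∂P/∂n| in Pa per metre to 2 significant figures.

Coriolis parameter at 51°S:
f = 2Ω sin φ = 2 × 7.29×10⁻⁵ × sin 51° = 1.13×10⁻⁴ s⁻¹
Wind speed in SI: 93.3 knots = 48.0 m/s
Geostrophic balance rearranged: |∂P/∂n| = f ρ V_g
|∂P/∂n| = 1.13×10⁻⁴ × 1.00 × 48.0 = 5.44×10⁻³ Pa/m

5.4×10⁻³ Pa/m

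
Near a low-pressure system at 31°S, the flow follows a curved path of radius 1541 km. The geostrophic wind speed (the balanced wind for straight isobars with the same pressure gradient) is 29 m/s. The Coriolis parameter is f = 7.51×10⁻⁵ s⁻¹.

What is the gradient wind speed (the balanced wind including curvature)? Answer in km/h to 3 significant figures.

86.5 km/h

Around a low, centrifugal force acts outward with Coriolis, so pressure-gradient force balances both:
(1/ρ)|∂P/∂n| = fV + V²/R  →  V² + fR·V − fR·V_g = 0
With fR = 7.51×10⁻⁵ × 1541×10³ m = 116 m/s:
V = [−fR + √((fR)² + 4 fR V_g)]/2 = [−116 + √(116² + 4×116×29)]/2 = 24 m/s
Subgeostrophic (V < V_g = 29 m/s), as expected around a low.
Converting: 24 m/s × 3.6 = 86.5 km/h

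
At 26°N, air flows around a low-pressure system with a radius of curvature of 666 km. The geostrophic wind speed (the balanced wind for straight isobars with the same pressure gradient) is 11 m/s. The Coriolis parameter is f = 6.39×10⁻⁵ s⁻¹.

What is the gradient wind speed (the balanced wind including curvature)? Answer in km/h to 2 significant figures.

33 km/h

Around a low, centrifugal force acts outward with Coriolis, so pressure-gradient force balances both:
(1/ρ)|∂P/∂n| = fV + V²/R  →  V² + fR·V − fR·V_g = 0
With fR = 6.39×10⁻⁵ × 666×10³ m = 42.6 m/s:
V = [−fR + √((fR)² + 4 fR V_g)]/2 = [−42.6 + √(42.6² + 4×42.6×11)]/2 = 9.07 m/s
Subgeostrophic (V < V_g = 11 m/s), as expected around a low.
Converting: 9.07 m/s × 3.6 = 33 km/h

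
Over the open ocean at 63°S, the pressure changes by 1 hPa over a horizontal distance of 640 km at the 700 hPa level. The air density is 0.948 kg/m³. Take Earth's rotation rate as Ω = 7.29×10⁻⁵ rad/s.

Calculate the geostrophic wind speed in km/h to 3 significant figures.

Coriolis parameter at 63°S:
f = 2Ω sin φ = 2 × 7.29×10⁻⁵ × sin 63° = 1.30×10⁻⁴ s⁻¹
Pressure gradient: |∂P/∂n| = 100 Pa / 640000 m = 1.56×10⁻⁴ Pa/m
Geostrophic balance (pressure-gradient force = Coriolis force):
V_g = (1/(fρ)) |∂P/∂n| = 1.56×10⁻⁴ / (1.30×10⁻⁴ × 0.948) = 1.27 m/s
Converting: 1.27 m/s × 3.6 = 4.57 km/h

4.57 km/h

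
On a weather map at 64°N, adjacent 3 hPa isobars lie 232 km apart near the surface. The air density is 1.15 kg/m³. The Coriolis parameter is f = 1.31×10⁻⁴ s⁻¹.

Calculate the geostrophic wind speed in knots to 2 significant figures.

Pressure gradient: |∂P/∂n| = 300 Pa / 232000 m = 1.29×10⁻³ Pa/m
Geostrophic balance (pressure-gradient force = Coriolis force):
V_g = (1/(fρ)) |∂P/∂n| = 1.29×10⁻³ / (1.31×10⁻⁴ × 1.15) = 8.58 m/s
Converting: 8.58 m/s × 1.944 = 17 knots

17 knots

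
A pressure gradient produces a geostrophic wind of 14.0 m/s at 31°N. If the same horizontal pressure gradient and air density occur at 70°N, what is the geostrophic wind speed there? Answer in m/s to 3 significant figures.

7.67 m/s

With the same pressure gradient and density, V_g ∝ 1/f ∝ 1/sin φ.
V₂ = V₁ · sin φ₁ / sin φ₂ = 14.0 × sin 31° / sin 70°
V₂ = 14.0 × 0.5150/0.9397 = 7.67 m/s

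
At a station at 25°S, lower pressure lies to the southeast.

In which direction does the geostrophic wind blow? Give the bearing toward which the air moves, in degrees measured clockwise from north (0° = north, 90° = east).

045°

The pressure-gradient force points toward the southeast (bearing 135°).
Geostrophic balance: in the Southern Hemisphere the Coriolis force deflects motion to the left, so the geostrophic wind blows 90° to the left of the pressure-gradient force (low pressure on the right).
Rotating 135° by 90° counterclockwise gives 045° — the wind blows toward the northeast.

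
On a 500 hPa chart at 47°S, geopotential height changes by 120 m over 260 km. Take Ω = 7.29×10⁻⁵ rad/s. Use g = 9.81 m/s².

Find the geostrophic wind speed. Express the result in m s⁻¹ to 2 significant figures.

42 m s⁻¹

Coriolis parameter at 47°S:
f = 2Ω sin φ = 2 × 7.29×10⁻⁵ × sin 47° = 1.07×10⁻⁴ s⁻¹
Height gradient: |∂Z/∂n| = 120 m / 260000 m = 4.62×10⁻⁴
On a pressure surface, geostrophic balance gives V_g = (g/f)|∂Z/∂n|:
V_g = 9.81 × 4.62×10⁻⁴ / 1.07×10⁻⁴ = 42.5 m/s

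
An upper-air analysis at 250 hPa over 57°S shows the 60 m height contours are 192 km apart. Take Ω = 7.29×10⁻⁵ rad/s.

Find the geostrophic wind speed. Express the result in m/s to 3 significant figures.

25.1 m/s

Coriolis parameter at 57°S:
f = 2Ω sin φ = 2 × 7.29×10⁻⁵ × sin 57° = 1.22×10⁻⁴ s⁻¹
Height gradient: |∂Z/∂n| = 60 m / 192000 m = 3.12×10⁻⁴
On a pressure surface, geostrophic balance gives V_g = (g/f)|∂Z/∂n|:
V_g = 9.81 × 3.12×10⁻⁴ / 1.22×10⁻⁴ = 25.1 m/s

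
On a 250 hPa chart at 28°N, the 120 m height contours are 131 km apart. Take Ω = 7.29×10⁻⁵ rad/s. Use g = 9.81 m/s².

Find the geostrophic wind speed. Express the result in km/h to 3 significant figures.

Coriolis parameter at 28°N:
f = 2Ω sin φ = 2 × 7.29×10⁻⁵ × sin 28° = 6.84×10⁻⁵ s⁻¹
Height gradient: |∂Z/∂n| = 120 m / 131000 m = 9.16×10⁻⁴
On a pressure surface, geostrophic balance gives V_g = (g/f)|∂Z/∂n|:
V_g = 9.81 × 9.16×10⁻⁴ / 6.84×10⁻⁵ = 131 m/s
Converting: 131 m/s × 3.6 = 473 km/h

473 km/h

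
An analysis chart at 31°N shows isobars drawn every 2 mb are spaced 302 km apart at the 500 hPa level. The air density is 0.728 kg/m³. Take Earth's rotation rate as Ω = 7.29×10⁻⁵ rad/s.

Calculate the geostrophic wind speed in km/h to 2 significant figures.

Coriolis parameter at 31°N:
f = 2Ω sin φ = 2 × 7.29×10⁻⁵ × sin 31° = 7.51×10⁻⁵ s⁻¹
Pressure gradient: |∂P/∂n| = 200 Pa / 302000 m = 6.62×10⁻⁴ Pa/m
Geostrophic balance (pressure-gradient force = Coriolis force):
V_g = (1/(fρ)) |∂P/∂n| = 6.62×10⁻⁴ / (7.51×10⁻⁵ × 0.728) = 12.1 m/s
Converting: 12.1 m/s × 3.6 = 44 km/h

44 km/h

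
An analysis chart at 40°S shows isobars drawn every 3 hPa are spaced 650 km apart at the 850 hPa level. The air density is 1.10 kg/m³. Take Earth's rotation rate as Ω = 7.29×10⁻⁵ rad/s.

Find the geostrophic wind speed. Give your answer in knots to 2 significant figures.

8.7 knots

Coriolis parameter at 40°S:
f = 2Ω sin φ = 2 × 7.29×10⁻⁵ × sin 40° = 9.37×10⁻⁵ s⁻¹
Pressure gradient: |∂P/∂n| = 300 Pa / 650000 m = 4.62×10⁻⁴ Pa/m
Geostrophic balance (pressure-gradient force = Coriolis force):
V_g = (1/(fρ)) |∂P/∂n| = 4.62×10⁻⁴ / (9.37×10⁻⁵ × 1.10) = 4.48 m/s
Converting: 4.48 m/s × 1.944 = 8.7 knots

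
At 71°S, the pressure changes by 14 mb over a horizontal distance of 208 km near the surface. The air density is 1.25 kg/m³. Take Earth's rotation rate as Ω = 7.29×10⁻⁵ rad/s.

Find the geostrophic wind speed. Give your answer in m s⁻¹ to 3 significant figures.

Coriolis parameter at 71°S:
f = 2Ω sin φ = 2 × 7.29×10⁻⁵ × sin 71° = 1.38×10⁻⁴ s⁻¹
Pressure gradient: |∂P/∂n| = 1400 Pa / 208000 m = 6.73×10⁻³ Pa/m
Geostrophic balance (pressure-gradient force = Coriolis force):
V_g = (1/(fρ)) |∂P/∂n| = 6.73×10⁻³ / (1.38×10⁻⁴ × 1.25) = 39.1 m/s

39.1 m s⁻¹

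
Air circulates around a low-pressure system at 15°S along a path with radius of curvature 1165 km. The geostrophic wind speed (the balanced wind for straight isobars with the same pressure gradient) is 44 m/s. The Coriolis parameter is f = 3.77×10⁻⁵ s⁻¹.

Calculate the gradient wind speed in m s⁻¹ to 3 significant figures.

27.2 m s⁻¹

Around a low, centrifugal force acts outward with Coriolis, so pressure-gradient force balances both:
(1/ρ)|∂P/∂n| = fV + V²/R  →  V² + fR·V − fR·V_g = 0
With fR = 3.77×10⁻⁵ × 1165×10³ m = 43.9 m/s:
V = [−fR + √((fR)² + 4 fR V_g)]/2 = [−43.9 + √(43.9² + 4×43.9×44)]/2 = 27.2 m/s
Subgeostrophic (V < V_g = 44 m/s), as expected around a low.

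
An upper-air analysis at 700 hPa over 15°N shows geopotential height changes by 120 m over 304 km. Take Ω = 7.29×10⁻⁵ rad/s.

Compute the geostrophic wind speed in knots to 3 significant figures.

199 knots

Coriolis parameter at 15°N:
f = 2Ω sin φ = 2 × 7.29×10⁻⁵ × sin 15° = 3.77×10⁻⁵ s⁻¹
Height gradient: |∂Z/∂n| = 120 m / 304000 m = 3.95×10⁻⁴
On a pressure surface, geostrophic balance gives V_g = (g/f)|∂Z/∂n|:
V_g = 9.81 × 3.95×10⁻⁴ / 3.77×10⁻⁵ = 103 m/s
Converting: 103 m/s × 1.944 = 199 knots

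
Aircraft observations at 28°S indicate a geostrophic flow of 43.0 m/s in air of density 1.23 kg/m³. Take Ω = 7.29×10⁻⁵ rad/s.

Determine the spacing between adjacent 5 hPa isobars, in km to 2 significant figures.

Coriolis parameter at 28°S:
f = 2Ω sin φ = 2 × 7.29×10⁻⁵ × sin 28° = 6.84×10⁻⁵ s⁻¹
Geostrophic balance rearranged: |∂P/∂n| = f ρ V_g
|∂P/∂n| = 6.84×10⁻⁵ × 1.23 × 43.0 = 3.62×10⁻³ Pa/m
Isobar spacing: Δn = ΔP/|∂P/∂n| = 500 Pa / 3.62×10⁻³ Pa/m = 138111 m ≈ 140 km

140 km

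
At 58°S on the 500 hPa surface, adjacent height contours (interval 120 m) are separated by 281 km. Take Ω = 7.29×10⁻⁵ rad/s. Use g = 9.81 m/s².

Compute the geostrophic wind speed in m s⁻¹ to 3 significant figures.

33.9 m s⁻¹

Coriolis parameter at 58°S:
f = 2Ω sin φ = 2 × 7.29×10⁻⁵ × sin 58° = 1.24×10⁻⁴ s⁻¹
Height gradient: |∂Z/∂n| = 120 m / 281000 m = 4.27×10⁻⁴
On a pressure surface, geostrophic balance gives V_g = (g/f)|∂Z/∂n|:
V_g = 9.81 × 4.27×10⁻⁴ / 1.24×10⁻⁴ = 33.9 m/s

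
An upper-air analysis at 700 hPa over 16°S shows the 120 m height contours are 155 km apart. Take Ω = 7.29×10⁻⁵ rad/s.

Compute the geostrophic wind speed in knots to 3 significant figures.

367 knots

Coriolis parameter at 16°S:
f = 2Ω sin φ = 2 × 7.29×10⁻⁵ × sin 16° = 4.02×10⁻⁵ s⁻¹
Height gradient: |∂Z/∂n| = 120 m / 155000 m = 7.74×10⁻⁴
On a pressure surface, geostrophic balance gives V_g = (g/f)|∂Z/∂n|:
V_g = 9.81 × 7.74×10⁻⁴ / 4.02×10⁻⁵ = 189 m/s
Converting: 189 m/s × 1.944 = 367 knots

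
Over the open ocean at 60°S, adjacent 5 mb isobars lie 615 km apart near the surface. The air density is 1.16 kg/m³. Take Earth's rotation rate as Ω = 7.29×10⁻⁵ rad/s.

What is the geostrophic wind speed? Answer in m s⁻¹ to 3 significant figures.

5.55 m s⁻¹

Coriolis parameter at 60°S:
f = 2Ω sin φ = 2 × 7.29×10⁻⁵ × sin 60° = 1.26×10⁻⁴ s⁻¹
Pressure gradient: |∂P/∂n| = 500 Pa / 615000 m = 8.13×10⁻⁴ Pa/m
Geostrophic balance (pressure-gradient force = Coriolis force):
V_g = (1/(fρ)) |∂P/∂n| = 8.13×10⁻⁴ / (1.26×10⁻⁴ × 1.16) = 5.55 m/s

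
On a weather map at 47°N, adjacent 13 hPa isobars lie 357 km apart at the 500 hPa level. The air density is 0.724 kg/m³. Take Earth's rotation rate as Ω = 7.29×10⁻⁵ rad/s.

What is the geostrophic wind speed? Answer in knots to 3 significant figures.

Coriolis parameter at 47°N:
f = 2Ω sin φ = 2 × 7.29×10⁻⁵ × sin 47° = 1.07×10⁻⁴ s⁻¹
Pressure gradient: |∂P/∂n| = 1300 Pa / 357000 m = 3.64×10⁻³ Pa/m
Geostrophic balance (pressure-gradient force = Coriolis force):
V_g = (1/(fρ)) |∂P/∂n| = 3.64×10⁻³ / (1.07×10⁻⁴ × 0.724) = 47.2 m/s
Converting: 47.2 m/s × 1.944 = 91.7 knots

91.7 knots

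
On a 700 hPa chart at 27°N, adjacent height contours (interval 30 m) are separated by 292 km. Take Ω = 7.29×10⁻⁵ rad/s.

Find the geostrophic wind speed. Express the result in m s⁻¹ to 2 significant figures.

Coriolis parameter at 27°N:
f = 2Ω sin φ = 2 × 7.29×10⁻⁵ × sin 27° = 6.62×10⁻⁵ s⁻¹
Height gradient: |∂Z/∂n| = 30 m / 292000 m = 1.03×10⁻⁴
On a pressure surface, geostrophic balance gives V_g = (g/f)|∂Z/∂n|:
V_g = 9.81 × 1.03×10⁻⁴ / 6.62×10⁻⁵ = 15.2 m/s

15 m s⁻¹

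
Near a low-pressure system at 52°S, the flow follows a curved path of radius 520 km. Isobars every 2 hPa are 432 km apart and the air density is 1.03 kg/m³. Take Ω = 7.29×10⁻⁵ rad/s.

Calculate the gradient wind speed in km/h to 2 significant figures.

13 km/h

Coriolis parameter at 52°S:
f = 2Ω sin φ = 2 × 7.29×10⁻⁵ × sin 52° = 1.15×10⁻⁴ s⁻¹
Pressure gradient: |∂P/∂n| = 200 Pa / 432000 m = 4.63×10⁻⁴ Pa/m
Geostrophic speed: V_g = |∂P/∂n|/(fρ) = 4.63×10⁻⁴/(1.15×10⁻⁴ × 1.03) = 3.91 m/s
Around a low, centrifugal force acts outward with Coriolis, so pressure-gradient force balances both:
(1/ρ)|∂P/∂n| = fV + V²/R  →  V² + fR·V − fR·V_g = 0
With fR = 1.15×10⁻⁴ × 520×10³ m = 59.7 m/s:
V = [−fR + √((fR)² + 4 fR V_g)]/2 = [−59.7 + √(59.7² + 4×59.7×3.91)]/2 = 3.68 m/s
Subgeostrophic (V < V_g = 3.91 m/s), as expected around a low.
Converting: 3.68 m/s × 3.6 = 13 km/h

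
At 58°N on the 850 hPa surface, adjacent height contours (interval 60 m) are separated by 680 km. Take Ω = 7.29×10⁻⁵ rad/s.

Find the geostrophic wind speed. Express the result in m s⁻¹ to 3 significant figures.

Coriolis parameter at 58°N:
f = 2Ω sin φ = 2 × 7.29×10⁻⁵ × sin 58° = 1.24×10⁻⁴ s⁻¹
Height gradient: |∂Z/∂n| = 60 m / 680000 m = 8.82×10⁻⁵
On a pressure surface, geostrophic balance gives V_g = (g/f)|∂Z/∂n|:
V_g = 9.81 × 8.82×10⁻⁵ / 1.24×10⁻⁴ = 7.00 m/s

7.00 m s⁻¹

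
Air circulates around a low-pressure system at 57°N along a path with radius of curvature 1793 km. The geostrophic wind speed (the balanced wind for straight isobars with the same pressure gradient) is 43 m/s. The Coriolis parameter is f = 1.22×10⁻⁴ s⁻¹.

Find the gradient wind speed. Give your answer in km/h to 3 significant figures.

133 km/h

Around a low, centrifugal force acts outward with Coriolis, so pressure-gradient force balances both:
(1/ρ)|∂P/∂n| = fV + V²/R  →  V² + fR·V − fR·V_g = 0
With fR = 1.22×10⁻⁴ × 1793×10³ m = 219 m/s:
V = [−fR + √((fR)² + 4 fR V_g)]/2 = [−219 + √(219² + 4×219×43)]/2 = 36.8 m/s
Subgeostrophic (V < V_g = 43 m/s), as expected around a low.
Converting: 36.8 m/s × 3.6 = 133 km/h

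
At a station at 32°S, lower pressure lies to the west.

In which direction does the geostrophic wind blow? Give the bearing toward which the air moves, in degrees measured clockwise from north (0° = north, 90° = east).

The pressure-gradient force points toward the west (bearing 270°).
Geostrophic balance: in the Southern Hemisphere the Coriolis force deflects motion to the left, so the geostrophic wind blows 90° to the left of the pressure-gradient force (low pressure on the right).
Rotating 270° by 90° counterclockwise gives 180° — the wind blows toward the south.

180°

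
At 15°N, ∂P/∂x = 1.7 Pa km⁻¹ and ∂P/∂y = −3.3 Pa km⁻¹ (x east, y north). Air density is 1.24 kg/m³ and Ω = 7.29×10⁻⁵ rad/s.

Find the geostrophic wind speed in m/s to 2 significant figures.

79 m/s

Coriolis parameter at 15°N:
f = 2Ω sin φ = 2 × 7.29×10⁻⁵ × sin 15° = 3.77×10⁻⁵ s⁻¹
Component geostrophic relations (x east, y north):
u_g = −(1/(fρ)) ∂P/∂y,  v_g = (1/(fρ)) ∂P/∂x
u_g = −(−3.3×10⁻³)/(3.77×10⁻⁵ × 1.24) = 70.5 m/s;  v_g = (1.7×10⁻³)/(3.77×10⁻⁵ × 1.24) = 36.3 m/s
|V_g| = √(u_g² + v_g²) = 79.3 m/s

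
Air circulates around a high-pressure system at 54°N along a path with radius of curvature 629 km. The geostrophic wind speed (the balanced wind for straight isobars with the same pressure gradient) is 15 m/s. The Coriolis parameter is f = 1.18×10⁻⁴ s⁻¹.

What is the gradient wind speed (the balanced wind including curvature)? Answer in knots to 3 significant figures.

Around a high, pressure-gradient force acts outward with centrifugal, so Coriolis balances both:
fV = (1/ρ)|∂P/∂n| + V²/R  →  V² − fR·V + fR·V_g = 0
With fR = 1.18×10⁻⁴ × 629×10³ m = 74.2 m/s:
V = [fR − √((fR)² − 4 fR V_g)]/2 = [74.2 − √(74.2² − 4×74.2×15)]/2 = 20.9 m/s
Supergeostrophic (V > V_g = 15 m/s), as expected around a high.
Converting: 20.9 m/s × 1.944 = 40.6 knots

40.6 knots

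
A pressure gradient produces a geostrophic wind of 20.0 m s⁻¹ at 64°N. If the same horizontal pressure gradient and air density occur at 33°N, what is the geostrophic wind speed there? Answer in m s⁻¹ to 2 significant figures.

33 m s⁻¹

With the same pressure gradient and density, V_g ∝ 1/f ∝ 1/sin φ.
V₂ = V₁ · sin φ₁ / sin φ₂ = 20.0 × sin 64° / sin 33°
V₂ = 20.0 × 0.8988/0.5446 = 33 m s⁻¹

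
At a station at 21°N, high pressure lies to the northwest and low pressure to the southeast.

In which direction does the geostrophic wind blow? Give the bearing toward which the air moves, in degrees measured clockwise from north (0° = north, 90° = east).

225°

The pressure-gradient force points toward the southeast (bearing 135°).
Geostrophic balance: in the Northern Hemisphere the Coriolis force deflects motion to the right, so the geostrophic wind blows 90° to the right of the pressure-gradient force (low pressure on the left).
Rotating 135° by 90° clockwise gives 225° — the wind blows toward the southwest.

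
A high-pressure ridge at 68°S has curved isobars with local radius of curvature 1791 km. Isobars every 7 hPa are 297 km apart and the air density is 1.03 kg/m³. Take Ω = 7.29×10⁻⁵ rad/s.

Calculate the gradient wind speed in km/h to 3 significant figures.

65.9 km/h

Coriolis parameter at 68°S:
f = 2Ω sin φ = 2 × 7.29×10⁻⁵ × sin 68° = 1.35×10⁻⁴ s⁻¹
Pressure gradient: |∂P/∂n| = 700 Pa / 297000 m = 2.36×10⁻³ Pa/m
Geostrophic speed: V_g = |∂P/∂n|/(fρ) = 2.36×10⁻³/(1.35×10⁻⁴ × 1.03) = 16.9 m/s
Around a high, pressure-gradient force acts outward with centrifugal, so Coriolis balances both:
fV = (1/ρ)|∂P/∂n| + V²/R  →  V² − fR·V + fR·V_g = 0
With fR = 1.35×10⁻⁴ × 1791×10³ m = 242 m/s:
V = [fR − √((fR)² − 4 fR V_g)]/2 = [242 − √(242² − 4×242×16.9)]/2 = 18.3 m/s
Supergeostrophic (V > V_g = 16.9 m/s), as expected around a high.
Converting: 18.3 m/s × 3.6 = 65.9 km/h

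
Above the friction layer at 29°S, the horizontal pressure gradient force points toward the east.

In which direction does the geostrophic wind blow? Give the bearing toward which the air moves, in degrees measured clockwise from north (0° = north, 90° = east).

000°

The pressure-gradient force points toward the east (bearing 090°).
Geostrophic balance: in the Southern Hemisphere the Coriolis force deflects motion to the left, so the geostrophic wind blows 90° to the left of the pressure-gradient force (low pressure on the right).
Rotating 090° by 90° counterclockwise gives 000° — the wind blows toward the north.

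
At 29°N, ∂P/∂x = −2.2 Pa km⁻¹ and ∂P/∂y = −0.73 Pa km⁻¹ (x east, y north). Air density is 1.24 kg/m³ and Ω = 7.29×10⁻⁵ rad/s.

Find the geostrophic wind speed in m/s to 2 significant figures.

Coriolis parameter at 29°N:
f = 2Ω sin φ = 2 × 7.29×10⁻⁵ × sin 29° = 7.07×10⁻⁵ s⁻¹
Component geostrophic relations (x east, y north):
u_g = −(1/(fρ)) ∂P/∂y,  v_g = (1/(fρ)) ∂P/∂x
u_g = −(−0.73×10⁻³)/(7.07×10⁻⁵ × 1.24) = 8.33 m/s;  v_g = (−2.2×10⁻³)/(7.07×10⁻⁵ × 1.24) = −25.1 m/s
|V_g| = √(u_g² + v_g²) = 26.4 m/s

26 m/s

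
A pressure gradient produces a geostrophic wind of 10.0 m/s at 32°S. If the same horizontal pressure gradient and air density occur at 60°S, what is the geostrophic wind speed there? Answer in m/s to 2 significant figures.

6.1 m/s

With the same pressure gradient and density, V_g ∝ 1/f ∝ 1/sin φ.
V₂ = V₁ · sin φ₁ / sin φ₂ = 10.0 × sin 32° / sin 60°
V₂ = 10.0 × 0.5299/0.8660 = 6.1 m/s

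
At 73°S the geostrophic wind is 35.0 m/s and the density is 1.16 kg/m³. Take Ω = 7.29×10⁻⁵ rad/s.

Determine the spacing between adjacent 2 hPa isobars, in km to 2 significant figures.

35 km

Coriolis parameter at 73°S:
f = 2Ω sin φ = 2 × 7.29×10⁻⁵ × sin 73° = 1.39×10⁻⁴ s⁻¹
Geostrophic balance rearranged: |∂P/∂n| = f ρ V_g
|∂P/∂n| = 1.39×10⁻⁴ × 1.16 × 35.0 = 5.66×10⁻³ Pa/m
Isobar spacing: Δn = ΔP/|∂P/∂n| = 200 Pa / 5.66×10⁻³ Pa/m = 35331 m ≈ 35 km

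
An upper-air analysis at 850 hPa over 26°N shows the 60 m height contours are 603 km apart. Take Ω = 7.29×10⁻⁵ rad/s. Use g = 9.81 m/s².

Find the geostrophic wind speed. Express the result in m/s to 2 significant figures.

Coriolis parameter at 26°N:
f = 2Ω sin φ = 2 × 7.29×10⁻⁵ × sin 26° = 6.39×10⁻⁵ s⁻¹
Height gradient: |∂Z/∂n| = 60 m / 603000 m = 9.95×10⁻⁵
On a pressure surface, geostrophic balance gives V_g = (g/f)|∂Z/∂n|:
V_g = 9.81 × 9.95×10⁻⁵ / 6.39×10⁻⁵ = 15.3 m/s

15 m/s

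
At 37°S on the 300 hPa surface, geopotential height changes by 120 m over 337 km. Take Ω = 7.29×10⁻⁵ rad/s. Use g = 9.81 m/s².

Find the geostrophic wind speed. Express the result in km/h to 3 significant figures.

143 km/h

Coriolis parameter at 37°S:
f = 2Ω sin φ = 2 × 7.29×10⁻⁵ × sin 37° = 8.77×10⁻⁵ s⁻¹
Height gradient: |∂Z/∂n| = 120 m / 337000 m = 3.56×10⁻⁴
On a pressure surface, geostrophic balance gives V_g = (g/f)|∂Z/∂n|:
V_g = 9.81 × 3.56×10⁻⁴ / 8.77×10⁻⁵ = 39.8 m/s
Converting: 39.8 m/s × 3.6 = 143 km/h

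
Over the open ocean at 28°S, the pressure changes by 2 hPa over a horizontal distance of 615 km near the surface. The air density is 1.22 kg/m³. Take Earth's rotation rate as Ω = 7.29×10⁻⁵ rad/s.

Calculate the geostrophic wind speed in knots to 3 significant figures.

Coriolis parameter at 28°S:
f = 2Ω sin φ = 2 × 7.29×10⁻⁵ × sin 28° = 6.84×10⁻⁵ s⁻¹
Pressure gradient: |∂P/∂n| = 200 Pa / 615000 m = 3.25×10⁻⁴ Pa/m
Geostrophic balance (pressure-gradient force = Coriolis force):
V_g = (1/(fρ)) |∂P/∂n| = 3.25×10⁻⁴ / (6.84×10⁻⁵ × 1.22) = 3.89 m/s
Converting: 3.89 m/s × 1.944 = 7.57 knots

7.57 knots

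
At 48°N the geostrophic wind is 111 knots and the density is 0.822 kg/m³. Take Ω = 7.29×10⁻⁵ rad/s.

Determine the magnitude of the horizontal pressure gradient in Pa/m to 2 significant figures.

5.1×10⁻³ Pa/m

Coriolis parameter at 48°N:
f = 2Ω sin φ = 2 × 7.29×10⁻⁵ × sin 48° = 1.08×10⁻⁴ s⁻¹
Wind speed in SI: 111 knots = 57.1 m/s
Geostrophic balance rearranged: |∂P/∂n| = f ρ V_g
|∂P/∂n| = 1.08×10⁻⁴ × 0.822 × 57.1 = 5.09×10⁻³ Pa/m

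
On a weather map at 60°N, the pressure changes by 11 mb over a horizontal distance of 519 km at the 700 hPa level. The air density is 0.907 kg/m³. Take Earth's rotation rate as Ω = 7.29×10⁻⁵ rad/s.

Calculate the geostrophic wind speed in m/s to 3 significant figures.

Coriolis parameter at 60°N:
f = 2Ω sin φ = 2 × 7.29×10⁻⁵ × sin 60° = 1.26×10⁻⁴ s⁻¹
Pressure gradient: |∂P/∂n| = 1100 Pa / 519000 m = 2.12×10⁻³ Pa/m
Geostrophic balance (pressure-gradient force = Coriolis force):
V_g = (1/(fρ)) |∂P/∂n| = 2.12×10⁻³ / (1.26×10⁻⁴ × 0.907) = 18.5 m/s

18.5 m/s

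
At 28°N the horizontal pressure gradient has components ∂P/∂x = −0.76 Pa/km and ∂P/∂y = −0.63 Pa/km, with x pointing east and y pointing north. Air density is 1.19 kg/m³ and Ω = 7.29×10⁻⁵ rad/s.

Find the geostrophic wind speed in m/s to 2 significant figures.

Coriolis parameter at 28°N:
f = 2Ω sin φ = 2 × 7.29×10⁻⁵ × sin 28° = 6.84×10⁻⁵ s⁻¹
Component geostrophic relations (x east, y north):
u_g = −(1/(fρ)) ∂P/∂y,  v_g = (1/(fρ)) ∂P/∂x
u_g = −(−0.63×10⁻³)/(6.84×10⁻⁵ × 1.19) = 7.73 m/s;  v_g = (−0.76×10⁻³)/(6.84×10⁻⁵ × 1.19) = −9.33 m/s
|V_g| = √(u_g² + v_g²) = 12.1 m/s

12 m/s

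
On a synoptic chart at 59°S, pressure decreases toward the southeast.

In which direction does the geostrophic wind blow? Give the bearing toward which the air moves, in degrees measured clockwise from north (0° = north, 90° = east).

045°

The pressure-gradient force points toward the southeast (bearing 135°).
Geostrophic balance: in the Southern Hemisphere the Coriolis force deflects motion to the left, so the geostrophic wind blows 90° to the left of the pressure-gradient force (low pressure on the right).
Rotating 135° by 90° counterclockwise gives 045° — the wind blows toward the northeast.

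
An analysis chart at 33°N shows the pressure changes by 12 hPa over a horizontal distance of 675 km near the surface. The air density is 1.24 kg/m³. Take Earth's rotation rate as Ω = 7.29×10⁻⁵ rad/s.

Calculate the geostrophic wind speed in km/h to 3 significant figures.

Coriolis parameter at 33°N:
f = 2Ω sin φ = 2 × 7.29×10⁻⁵ × sin 33° = 7.94×10⁻⁵ s⁻¹
Pressure gradient: |∂P/∂n| = 1200 Pa / 675000 m = 1.78×10⁻³ Pa/m
Geostrophic balance (pressure-gradient force = Coriolis force):
V_g = (1/(fρ)) |∂P/∂n| = 1.78×10⁻³ / (7.94×10⁻⁵ × 1.24) = 18.1 m/s
Converting: 18.1 m/s × 3.6 = 65.0 km/h

65.0 km/h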